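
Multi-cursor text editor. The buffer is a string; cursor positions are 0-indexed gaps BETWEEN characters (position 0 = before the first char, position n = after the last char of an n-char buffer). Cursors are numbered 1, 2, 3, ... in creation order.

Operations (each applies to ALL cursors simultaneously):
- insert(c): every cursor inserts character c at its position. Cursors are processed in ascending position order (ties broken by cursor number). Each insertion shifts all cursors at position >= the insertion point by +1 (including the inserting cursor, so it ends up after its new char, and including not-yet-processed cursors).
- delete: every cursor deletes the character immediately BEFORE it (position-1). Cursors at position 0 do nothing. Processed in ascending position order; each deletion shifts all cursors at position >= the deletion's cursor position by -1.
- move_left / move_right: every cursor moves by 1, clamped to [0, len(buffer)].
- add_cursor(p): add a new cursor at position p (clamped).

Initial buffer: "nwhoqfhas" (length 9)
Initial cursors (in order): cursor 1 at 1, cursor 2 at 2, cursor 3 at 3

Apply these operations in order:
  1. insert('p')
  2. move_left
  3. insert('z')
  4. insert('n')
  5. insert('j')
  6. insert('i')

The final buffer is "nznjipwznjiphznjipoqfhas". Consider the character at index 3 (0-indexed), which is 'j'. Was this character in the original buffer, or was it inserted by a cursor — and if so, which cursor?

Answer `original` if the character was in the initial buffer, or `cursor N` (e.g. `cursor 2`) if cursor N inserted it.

After op 1 (insert('p')): buffer="npwphpoqfhas" (len 12), cursors c1@2 c2@4 c3@6, authorship .1.2.3......
After op 2 (move_left): buffer="npwphpoqfhas" (len 12), cursors c1@1 c2@3 c3@5, authorship .1.2.3......
After op 3 (insert('z')): buffer="nzpwzphzpoqfhas" (len 15), cursors c1@2 c2@5 c3@8, authorship .11.22.33......
After op 4 (insert('n')): buffer="nznpwznphznpoqfhas" (len 18), cursors c1@3 c2@7 c3@11, authorship .111.222.333......
After op 5 (insert('j')): buffer="nznjpwznjphznjpoqfhas" (len 21), cursors c1@4 c2@9 c3@14, authorship .1111.2222.3333......
After op 6 (insert('i')): buffer="nznjipwznjiphznjipoqfhas" (len 24), cursors c1@5 c2@11 c3@17, authorship .11111.22222.33333......
Authorship (.=original, N=cursor N): . 1 1 1 1 1 . 2 2 2 2 2 . 3 3 3 3 3 . . . . . .
Index 3: author = 1

Answer: cursor 1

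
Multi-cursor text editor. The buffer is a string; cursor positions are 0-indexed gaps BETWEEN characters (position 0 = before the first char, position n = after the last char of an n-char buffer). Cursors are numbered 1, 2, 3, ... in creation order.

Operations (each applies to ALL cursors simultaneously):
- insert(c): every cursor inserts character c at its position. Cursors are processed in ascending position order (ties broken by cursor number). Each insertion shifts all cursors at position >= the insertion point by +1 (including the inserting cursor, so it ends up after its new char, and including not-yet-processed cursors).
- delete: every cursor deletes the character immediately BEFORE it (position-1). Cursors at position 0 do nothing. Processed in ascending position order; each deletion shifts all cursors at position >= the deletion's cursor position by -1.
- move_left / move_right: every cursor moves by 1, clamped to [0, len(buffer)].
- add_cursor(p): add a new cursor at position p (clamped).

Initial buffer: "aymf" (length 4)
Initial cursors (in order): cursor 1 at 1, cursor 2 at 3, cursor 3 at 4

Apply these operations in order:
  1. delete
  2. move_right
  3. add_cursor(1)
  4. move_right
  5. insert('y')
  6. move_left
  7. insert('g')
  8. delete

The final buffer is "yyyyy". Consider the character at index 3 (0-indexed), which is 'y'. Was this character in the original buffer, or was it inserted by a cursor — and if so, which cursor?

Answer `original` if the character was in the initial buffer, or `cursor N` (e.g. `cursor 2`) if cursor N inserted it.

After op 1 (delete): buffer="y" (len 1), cursors c1@0 c2@1 c3@1, authorship .
After op 2 (move_right): buffer="y" (len 1), cursors c1@1 c2@1 c3@1, authorship .
After op 3 (add_cursor(1)): buffer="y" (len 1), cursors c1@1 c2@1 c3@1 c4@1, authorship .
After op 4 (move_right): buffer="y" (len 1), cursors c1@1 c2@1 c3@1 c4@1, authorship .
After op 5 (insert('y')): buffer="yyyyy" (len 5), cursors c1@5 c2@5 c3@5 c4@5, authorship .1234
After op 6 (move_left): buffer="yyyyy" (len 5), cursors c1@4 c2@4 c3@4 c4@4, authorship .1234
After op 7 (insert('g')): buffer="yyyyggggy" (len 9), cursors c1@8 c2@8 c3@8 c4@8, authorship .12312344
After op 8 (delete): buffer="yyyyy" (len 5), cursors c1@4 c2@4 c3@4 c4@4, authorship .1234
Authorship (.=original, N=cursor N): . 1 2 3 4
Index 3: author = 3

Answer: cursor 3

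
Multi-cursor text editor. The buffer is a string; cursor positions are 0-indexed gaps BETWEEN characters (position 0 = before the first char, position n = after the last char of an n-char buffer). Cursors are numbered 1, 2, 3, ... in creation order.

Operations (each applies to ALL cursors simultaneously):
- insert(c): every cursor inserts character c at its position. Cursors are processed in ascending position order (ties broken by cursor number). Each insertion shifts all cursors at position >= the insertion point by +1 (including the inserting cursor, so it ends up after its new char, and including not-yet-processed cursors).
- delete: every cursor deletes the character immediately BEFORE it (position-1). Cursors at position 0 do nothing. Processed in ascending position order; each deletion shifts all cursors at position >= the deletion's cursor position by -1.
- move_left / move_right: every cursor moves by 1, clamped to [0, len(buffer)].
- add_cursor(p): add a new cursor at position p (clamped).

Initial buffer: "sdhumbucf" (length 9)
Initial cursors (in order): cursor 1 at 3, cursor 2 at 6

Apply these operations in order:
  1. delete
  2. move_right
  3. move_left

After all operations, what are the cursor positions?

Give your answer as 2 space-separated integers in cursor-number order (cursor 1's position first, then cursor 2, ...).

Answer: 2 4

Derivation:
After op 1 (delete): buffer="sdumucf" (len 7), cursors c1@2 c2@4, authorship .......
After op 2 (move_right): buffer="sdumucf" (len 7), cursors c1@3 c2@5, authorship .......
After op 3 (move_left): buffer="sdumucf" (len 7), cursors c1@2 c2@4, authorship .......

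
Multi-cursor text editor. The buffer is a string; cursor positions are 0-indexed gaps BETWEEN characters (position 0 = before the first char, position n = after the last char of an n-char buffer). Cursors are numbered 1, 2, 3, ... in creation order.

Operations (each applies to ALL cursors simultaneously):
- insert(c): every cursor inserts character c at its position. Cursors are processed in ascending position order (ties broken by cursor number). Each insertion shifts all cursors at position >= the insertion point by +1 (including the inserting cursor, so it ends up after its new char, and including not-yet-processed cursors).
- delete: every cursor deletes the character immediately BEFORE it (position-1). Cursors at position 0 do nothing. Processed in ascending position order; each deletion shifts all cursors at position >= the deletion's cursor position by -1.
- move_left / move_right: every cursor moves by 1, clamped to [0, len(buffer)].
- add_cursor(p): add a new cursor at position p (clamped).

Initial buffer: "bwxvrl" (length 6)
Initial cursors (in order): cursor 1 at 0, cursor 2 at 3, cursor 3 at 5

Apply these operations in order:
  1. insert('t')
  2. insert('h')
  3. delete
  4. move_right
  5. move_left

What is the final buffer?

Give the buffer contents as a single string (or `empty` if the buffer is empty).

Answer: tbwxtvrtl

Derivation:
After op 1 (insert('t')): buffer="tbwxtvrtl" (len 9), cursors c1@1 c2@5 c3@8, authorship 1...2..3.
After op 2 (insert('h')): buffer="thbwxthvrthl" (len 12), cursors c1@2 c2@7 c3@11, authorship 11...22..33.
After op 3 (delete): buffer="tbwxtvrtl" (len 9), cursors c1@1 c2@5 c3@8, authorship 1...2..3.
After op 4 (move_right): buffer="tbwxtvrtl" (len 9), cursors c1@2 c2@6 c3@9, authorship 1...2..3.
After op 5 (move_left): buffer="tbwxtvrtl" (len 9), cursors c1@1 c2@5 c3@8, authorship 1...2..3.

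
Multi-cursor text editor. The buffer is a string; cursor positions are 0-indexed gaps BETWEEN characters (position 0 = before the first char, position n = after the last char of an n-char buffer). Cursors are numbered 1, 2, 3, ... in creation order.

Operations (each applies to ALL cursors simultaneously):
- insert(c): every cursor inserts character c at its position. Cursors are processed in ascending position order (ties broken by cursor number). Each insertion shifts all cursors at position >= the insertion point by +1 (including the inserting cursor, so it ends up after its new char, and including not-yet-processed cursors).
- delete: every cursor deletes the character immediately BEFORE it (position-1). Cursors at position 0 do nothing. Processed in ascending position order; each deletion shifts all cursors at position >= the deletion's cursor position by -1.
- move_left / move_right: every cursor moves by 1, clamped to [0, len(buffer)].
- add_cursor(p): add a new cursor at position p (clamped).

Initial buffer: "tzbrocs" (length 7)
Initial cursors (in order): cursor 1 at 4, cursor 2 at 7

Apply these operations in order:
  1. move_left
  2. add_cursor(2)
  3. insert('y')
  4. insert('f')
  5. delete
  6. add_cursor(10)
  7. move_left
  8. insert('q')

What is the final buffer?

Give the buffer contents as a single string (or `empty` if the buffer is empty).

Answer: tzqybqyrocqyqs

Derivation:
After op 1 (move_left): buffer="tzbrocs" (len 7), cursors c1@3 c2@6, authorship .......
After op 2 (add_cursor(2)): buffer="tzbrocs" (len 7), cursors c3@2 c1@3 c2@6, authorship .......
After op 3 (insert('y')): buffer="tzybyrocys" (len 10), cursors c3@3 c1@5 c2@9, authorship ..3.1...2.
After op 4 (insert('f')): buffer="tzyfbyfrocyfs" (len 13), cursors c3@4 c1@7 c2@12, authorship ..33.11...22.
After op 5 (delete): buffer="tzybyrocys" (len 10), cursors c3@3 c1@5 c2@9, authorship ..3.1...2.
After op 6 (add_cursor(10)): buffer="tzybyrocys" (len 10), cursors c3@3 c1@5 c2@9 c4@10, authorship ..3.1...2.
After op 7 (move_left): buffer="tzybyrocys" (len 10), cursors c3@2 c1@4 c2@8 c4@9, authorship ..3.1...2.
After op 8 (insert('q')): buffer="tzqybqyrocqyqs" (len 14), cursors c3@3 c1@6 c2@11 c4@13, authorship ..33.11...224.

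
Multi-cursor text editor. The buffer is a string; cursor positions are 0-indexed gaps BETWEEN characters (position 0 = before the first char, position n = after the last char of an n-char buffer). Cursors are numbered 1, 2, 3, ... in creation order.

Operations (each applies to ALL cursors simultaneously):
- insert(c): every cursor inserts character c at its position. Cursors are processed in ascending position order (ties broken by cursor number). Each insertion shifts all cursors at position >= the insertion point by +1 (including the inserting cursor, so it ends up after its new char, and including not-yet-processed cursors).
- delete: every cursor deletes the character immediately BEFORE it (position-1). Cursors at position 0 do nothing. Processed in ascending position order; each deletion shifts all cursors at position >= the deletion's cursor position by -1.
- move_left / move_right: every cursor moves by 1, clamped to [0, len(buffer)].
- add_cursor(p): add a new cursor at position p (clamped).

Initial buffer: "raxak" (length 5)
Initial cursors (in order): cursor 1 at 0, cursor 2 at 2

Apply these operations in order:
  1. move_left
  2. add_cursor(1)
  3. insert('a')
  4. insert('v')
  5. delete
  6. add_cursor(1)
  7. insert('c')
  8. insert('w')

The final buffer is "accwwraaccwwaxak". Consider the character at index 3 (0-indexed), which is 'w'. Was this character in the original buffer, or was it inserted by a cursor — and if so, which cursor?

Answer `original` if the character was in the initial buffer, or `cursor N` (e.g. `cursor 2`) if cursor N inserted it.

After op 1 (move_left): buffer="raxak" (len 5), cursors c1@0 c2@1, authorship .....
After op 2 (add_cursor(1)): buffer="raxak" (len 5), cursors c1@0 c2@1 c3@1, authorship .....
After op 3 (insert('a')): buffer="araaaxak" (len 8), cursors c1@1 c2@4 c3@4, authorship 1.23....
After op 4 (insert('v')): buffer="avraavvaxak" (len 11), cursors c1@2 c2@7 c3@7, authorship 11.2323....
After op 5 (delete): buffer="araaaxak" (len 8), cursors c1@1 c2@4 c3@4, authorship 1.23....
After op 6 (add_cursor(1)): buffer="araaaxak" (len 8), cursors c1@1 c4@1 c2@4 c3@4, authorship 1.23....
After op 7 (insert('c')): buffer="accraaccaxak" (len 12), cursors c1@3 c4@3 c2@8 c3@8, authorship 114.2323....
After op 8 (insert('w')): buffer="accwwraaccwwaxak" (len 16), cursors c1@5 c4@5 c2@12 c3@12, authorship 11414.232323....
Authorship (.=original, N=cursor N): 1 1 4 1 4 . 2 3 2 3 2 3 . . . .
Index 3: author = 1

Answer: cursor 1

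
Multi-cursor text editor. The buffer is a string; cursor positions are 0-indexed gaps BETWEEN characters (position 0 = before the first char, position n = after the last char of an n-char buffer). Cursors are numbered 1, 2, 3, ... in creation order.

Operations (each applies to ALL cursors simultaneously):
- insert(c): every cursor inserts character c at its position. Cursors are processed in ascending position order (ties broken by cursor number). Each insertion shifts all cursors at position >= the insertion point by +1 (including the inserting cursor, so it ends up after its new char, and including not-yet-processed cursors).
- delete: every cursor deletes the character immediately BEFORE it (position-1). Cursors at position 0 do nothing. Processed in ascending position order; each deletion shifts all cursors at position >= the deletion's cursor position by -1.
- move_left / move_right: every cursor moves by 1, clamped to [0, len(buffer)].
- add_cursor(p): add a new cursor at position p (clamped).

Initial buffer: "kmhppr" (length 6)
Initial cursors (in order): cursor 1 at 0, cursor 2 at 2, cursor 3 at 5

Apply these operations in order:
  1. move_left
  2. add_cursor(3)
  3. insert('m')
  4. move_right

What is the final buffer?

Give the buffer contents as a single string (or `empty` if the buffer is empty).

Answer: mkmmhmpmpr

Derivation:
After op 1 (move_left): buffer="kmhppr" (len 6), cursors c1@0 c2@1 c3@4, authorship ......
After op 2 (add_cursor(3)): buffer="kmhppr" (len 6), cursors c1@0 c2@1 c4@3 c3@4, authorship ......
After op 3 (insert('m')): buffer="mkmmhmpmpr" (len 10), cursors c1@1 c2@3 c4@6 c3@8, authorship 1.2..4.3..
After op 4 (move_right): buffer="mkmmhmpmpr" (len 10), cursors c1@2 c2@4 c4@7 c3@9, authorship 1.2..4.3..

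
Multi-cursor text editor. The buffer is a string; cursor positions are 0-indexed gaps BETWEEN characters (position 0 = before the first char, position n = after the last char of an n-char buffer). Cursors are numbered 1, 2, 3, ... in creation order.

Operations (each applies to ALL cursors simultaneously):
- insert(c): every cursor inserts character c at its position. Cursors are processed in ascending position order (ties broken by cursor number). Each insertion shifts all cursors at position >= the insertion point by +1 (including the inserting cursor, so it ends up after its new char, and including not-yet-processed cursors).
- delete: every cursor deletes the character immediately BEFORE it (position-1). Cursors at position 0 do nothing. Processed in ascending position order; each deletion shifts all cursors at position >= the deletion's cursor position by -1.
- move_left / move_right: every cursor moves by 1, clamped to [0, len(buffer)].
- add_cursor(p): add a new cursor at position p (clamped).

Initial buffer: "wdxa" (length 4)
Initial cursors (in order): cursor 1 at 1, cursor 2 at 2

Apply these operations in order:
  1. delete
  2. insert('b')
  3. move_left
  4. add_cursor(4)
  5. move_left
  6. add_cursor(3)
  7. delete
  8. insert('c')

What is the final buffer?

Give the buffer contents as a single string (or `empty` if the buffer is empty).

Answer: ccbcca

Derivation:
After op 1 (delete): buffer="xa" (len 2), cursors c1@0 c2@0, authorship ..
After op 2 (insert('b')): buffer="bbxa" (len 4), cursors c1@2 c2@2, authorship 12..
After op 3 (move_left): buffer="bbxa" (len 4), cursors c1@1 c2@1, authorship 12..
After op 4 (add_cursor(4)): buffer="bbxa" (len 4), cursors c1@1 c2@1 c3@4, authorship 12..
After op 5 (move_left): buffer="bbxa" (len 4), cursors c1@0 c2@0 c3@3, authorship 12..
After op 6 (add_cursor(3)): buffer="bbxa" (len 4), cursors c1@0 c2@0 c3@3 c4@3, authorship 12..
After op 7 (delete): buffer="ba" (len 2), cursors c1@0 c2@0 c3@1 c4@1, authorship 1.
After op 8 (insert('c')): buffer="ccbcca" (len 6), cursors c1@2 c2@2 c3@5 c4@5, authorship 12134.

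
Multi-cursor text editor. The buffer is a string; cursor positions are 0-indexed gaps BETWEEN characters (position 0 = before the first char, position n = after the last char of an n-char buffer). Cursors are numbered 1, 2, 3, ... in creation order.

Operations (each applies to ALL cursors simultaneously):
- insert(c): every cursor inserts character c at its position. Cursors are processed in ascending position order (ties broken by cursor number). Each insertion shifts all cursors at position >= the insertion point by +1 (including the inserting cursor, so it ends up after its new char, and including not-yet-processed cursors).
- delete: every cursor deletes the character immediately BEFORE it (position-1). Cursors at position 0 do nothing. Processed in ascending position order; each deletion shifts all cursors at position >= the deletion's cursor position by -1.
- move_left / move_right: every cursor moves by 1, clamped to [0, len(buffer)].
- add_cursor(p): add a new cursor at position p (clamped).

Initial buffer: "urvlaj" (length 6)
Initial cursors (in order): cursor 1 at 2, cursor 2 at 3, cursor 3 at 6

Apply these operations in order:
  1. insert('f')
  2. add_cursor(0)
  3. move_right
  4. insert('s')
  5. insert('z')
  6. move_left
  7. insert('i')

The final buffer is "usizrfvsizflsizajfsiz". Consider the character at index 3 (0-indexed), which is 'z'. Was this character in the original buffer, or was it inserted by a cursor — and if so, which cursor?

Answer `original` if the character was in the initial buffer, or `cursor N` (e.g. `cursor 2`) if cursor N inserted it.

After op 1 (insert('f')): buffer="urfvflajf" (len 9), cursors c1@3 c2@5 c3@9, authorship ..1.2...3
After op 2 (add_cursor(0)): buffer="urfvflajf" (len 9), cursors c4@0 c1@3 c2@5 c3@9, authorship ..1.2...3
After op 3 (move_right): buffer="urfvflajf" (len 9), cursors c4@1 c1@4 c2@6 c3@9, authorship ..1.2...3
After op 4 (insert('s')): buffer="usrfvsflsajfs" (len 13), cursors c4@2 c1@6 c2@9 c3@13, authorship .4.1.12.2..33
After op 5 (insert('z')): buffer="uszrfvszflszajfsz" (len 17), cursors c4@3 c1@8 c2@12 c3@17, authorship .44.1.112.22..333
After op 6 (move_left): buffer="uszrfvszflszajfsz" (len 17), cursors c4@2 c1@7 c2@11 c3@16, authorship .44.1.112.22..333
After op 7 (insert('i')): buffer="usizrfvsizflsizajfsiz" (len 21), cursors c4@3 c1@9 c2@14 c3@20, authorship .444.1.1112.222..3333
Authorship (.=original, N=cursor N): . 4 4 4 . 1 . 1 1 1 2 . 2 2 2 . . 3 3 3 3
Index 3: author = 4

Answer: cursor 4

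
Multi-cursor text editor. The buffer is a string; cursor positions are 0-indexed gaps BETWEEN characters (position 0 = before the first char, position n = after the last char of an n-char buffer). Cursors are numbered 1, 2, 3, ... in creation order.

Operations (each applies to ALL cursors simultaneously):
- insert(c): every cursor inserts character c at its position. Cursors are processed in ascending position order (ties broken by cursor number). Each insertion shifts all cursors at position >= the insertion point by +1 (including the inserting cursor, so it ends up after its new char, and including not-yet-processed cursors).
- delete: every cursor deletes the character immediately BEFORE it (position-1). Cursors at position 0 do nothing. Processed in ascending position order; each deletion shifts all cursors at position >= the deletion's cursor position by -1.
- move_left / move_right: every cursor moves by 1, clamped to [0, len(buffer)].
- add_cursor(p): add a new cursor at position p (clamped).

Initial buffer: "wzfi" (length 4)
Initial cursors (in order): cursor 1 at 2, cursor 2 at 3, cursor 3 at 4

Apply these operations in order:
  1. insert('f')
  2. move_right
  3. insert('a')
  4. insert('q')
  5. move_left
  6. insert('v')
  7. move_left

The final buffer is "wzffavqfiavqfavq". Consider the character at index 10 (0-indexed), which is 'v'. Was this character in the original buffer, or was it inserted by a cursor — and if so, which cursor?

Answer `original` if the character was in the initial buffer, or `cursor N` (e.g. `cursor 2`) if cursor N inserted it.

Answer: cursor 2

Derivation:
After op 1 (insert('f')): buffer="wzfffif" (len 7), cursors c1@3 c2@5 c3@7, authorship ..1.2.3
After op 2 (move_right): buffer="wzfffif" (len 7), cursors c1@4 c2@6 c3@7, authorship ..1.2.3
After op 3 (insert('a')): buffer="wzffafiafa" (len 10), cursors c1@5 c2@8 c3@10, authorship ..1.12.233
After op 4 (insert('q')): buffer="wzffaqfiaqfaq" (len 13), cursors c1@6 c2@10 c3@13, authorship ..1.112.22333
After op 5 (move_left): buffer="wzffaqfiaqfaq" (len 13), cursors c1@5 c2@9 c3@12, authorship ..1.112.22333
After op 6 (insert('v')): buffer="wzffavqfiavqfavq" (len 16), cursors c1@6 c2@11 c3@15, authorship ..1.1112.2223333
After op 7 (move_left): buffer="wzffavqfiavqfavq" (len 16), cursors c1@5 c2@10 c3@14, authorship ..1.1112.2223333
Authorship (.=original, N=cursor N): . . 1 . 1 1 1 2 . 2 2 2 3 3 3 3
Index 10: author = 2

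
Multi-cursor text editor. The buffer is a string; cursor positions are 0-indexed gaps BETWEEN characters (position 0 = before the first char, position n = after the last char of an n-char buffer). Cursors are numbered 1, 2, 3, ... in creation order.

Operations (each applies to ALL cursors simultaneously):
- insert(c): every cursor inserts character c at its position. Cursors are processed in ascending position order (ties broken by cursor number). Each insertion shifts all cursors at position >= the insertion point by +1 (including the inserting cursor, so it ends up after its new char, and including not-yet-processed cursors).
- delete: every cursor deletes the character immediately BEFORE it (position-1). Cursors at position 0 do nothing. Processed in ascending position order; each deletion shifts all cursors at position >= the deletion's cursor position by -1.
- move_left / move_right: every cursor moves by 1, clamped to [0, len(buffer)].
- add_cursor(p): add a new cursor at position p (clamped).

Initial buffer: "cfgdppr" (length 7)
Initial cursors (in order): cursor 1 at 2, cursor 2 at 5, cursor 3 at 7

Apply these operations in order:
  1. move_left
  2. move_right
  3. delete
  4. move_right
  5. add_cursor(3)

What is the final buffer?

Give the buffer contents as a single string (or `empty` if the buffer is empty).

Answer: cgdp

Derivation:
After op 1 (move_left): buffer="cfgdppr" (len 7), cursors c1@1 c2@4 c3@6, authorship .......
After op 2 (move_right): buffer="cfgdppr" (len 7), cursors c1@2 c2@5 c3@7, authorship .......
After op 3 (delete): buffer="cgdp" (len 4), cursors c1@1 c2@3 c3@4, authorship ....
After op 4 (move_right): buffer="cgdp" (len 4), cursors c1@2 c2@4 c3@4, authorship ....
After op 5 (add_cursor(3)): buffer="cgdp" (len 4), cursors c1@2 c4@3 c2@4 c3@4, authorship ....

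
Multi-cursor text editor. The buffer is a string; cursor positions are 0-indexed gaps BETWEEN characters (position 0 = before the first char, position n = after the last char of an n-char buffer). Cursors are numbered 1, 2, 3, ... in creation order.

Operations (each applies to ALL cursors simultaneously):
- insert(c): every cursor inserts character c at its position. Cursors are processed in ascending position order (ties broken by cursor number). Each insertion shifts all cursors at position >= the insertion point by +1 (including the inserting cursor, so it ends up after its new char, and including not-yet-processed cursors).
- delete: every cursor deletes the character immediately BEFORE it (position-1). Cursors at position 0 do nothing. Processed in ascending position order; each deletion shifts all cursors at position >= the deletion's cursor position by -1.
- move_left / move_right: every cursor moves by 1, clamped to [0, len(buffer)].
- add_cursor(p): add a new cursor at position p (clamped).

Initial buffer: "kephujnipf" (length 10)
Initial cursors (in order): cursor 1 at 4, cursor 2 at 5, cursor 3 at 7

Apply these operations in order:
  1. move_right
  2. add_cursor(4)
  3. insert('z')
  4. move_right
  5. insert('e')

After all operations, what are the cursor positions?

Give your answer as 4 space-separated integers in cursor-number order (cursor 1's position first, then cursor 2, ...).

Answer: 10 13 17 7

Derivation:
After op 1 (move_right): buffer="kephujnipf" (len 10), cursors c1@5 c2@6 c3@8, authorship ..........
After op 2 (add_cursor(4)): buffer="kephujnipf" (len 10), cursors c4@4 c1@5 c2@6 c3@8, authorship ..........
After op 3 (insert('z')): buffer="kephzuzjznizpf" (len 14), cursors c4@5 c1@7 c2@9 c3@12, authorship ....4.1.2..3..
After op 4 (move_right): buffer="kephzuzjznizpf" (len 14), cursors c4@6 c1@8 c2@10 c3@13, authorship ....4.1.2..3..
After op 5 (insert('e')): buffer="kephzuezjezneizpef" (len 18), cursors c4@7 c1@10 c2@13 c3@17, authorship ....4.41.12.2.3.3.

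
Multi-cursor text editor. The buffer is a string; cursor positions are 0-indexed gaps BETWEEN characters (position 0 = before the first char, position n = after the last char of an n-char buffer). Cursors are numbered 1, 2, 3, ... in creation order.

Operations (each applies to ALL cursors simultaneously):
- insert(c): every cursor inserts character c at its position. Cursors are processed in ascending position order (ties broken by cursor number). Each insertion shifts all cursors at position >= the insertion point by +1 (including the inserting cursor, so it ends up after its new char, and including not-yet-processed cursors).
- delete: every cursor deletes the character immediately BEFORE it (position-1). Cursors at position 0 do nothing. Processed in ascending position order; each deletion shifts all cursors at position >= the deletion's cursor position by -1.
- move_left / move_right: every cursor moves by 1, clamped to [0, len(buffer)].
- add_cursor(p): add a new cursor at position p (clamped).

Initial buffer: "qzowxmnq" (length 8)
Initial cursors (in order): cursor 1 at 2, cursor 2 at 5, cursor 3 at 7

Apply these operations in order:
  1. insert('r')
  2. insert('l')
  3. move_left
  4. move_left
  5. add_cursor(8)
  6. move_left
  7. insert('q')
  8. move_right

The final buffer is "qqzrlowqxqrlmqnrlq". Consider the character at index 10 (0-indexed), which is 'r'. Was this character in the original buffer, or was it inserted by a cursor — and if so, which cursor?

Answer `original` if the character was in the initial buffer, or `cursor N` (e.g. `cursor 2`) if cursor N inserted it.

After op 1 (insert('r')): buffer="qzrowxrmnrq" (len 11), cursors c1@3 c2@7 c3@10, authorship ..1...2..3.
After op 2 (insert('l')): buffer="qzrlowxrlmnrlq" (len 14), cursors c1@4 c2@9 c3@13, authorship ..11...22..33.
After op 3 (move_left): buffer="qzrlowxrlmnrlq" (len 14), cursors c1@3 c2@8 c3@12, authorship ..11...22..33.
After op 4 (move_left): buffer="qzrlowxrlmnrlq" (len 14), cursors c1@2 c2@7 c3@11, authorship ..11...22..33.
After op 5 (add_cursor(8)): buffer="qzrlowxrlmnrlq" (len 14), cursors c1@2 c2@7 c4@8 c3@11, authorship ..11...22..33.
After op 6 (move_left): buffer="qzrlowxrlmnrlq" (len 14), cursors c1@1 c2@6 c4@7 c3@10, authorship ..11...22..33.
After op 7 (insert('q')): buffer="qqzrlowqxqrlmqnrlq" (len 18), cursors c1@2 c2@8 c4@10 c3@14, authorship .1.11..2.422.3.33.
After op 8 (move_right): buffer="qqzrlowqxqrlmqnrlq" (len 18), cursors c1@3 c2@9 c4@11 c3@15, authorship .1.11..2.422.3.33.
Authorship (.=original, N=cursor N): . 1 . 1 1 . . 2 . 4 2 2 . 3 . 3 3 .
Index 10: author = 2

Answer: cursor 2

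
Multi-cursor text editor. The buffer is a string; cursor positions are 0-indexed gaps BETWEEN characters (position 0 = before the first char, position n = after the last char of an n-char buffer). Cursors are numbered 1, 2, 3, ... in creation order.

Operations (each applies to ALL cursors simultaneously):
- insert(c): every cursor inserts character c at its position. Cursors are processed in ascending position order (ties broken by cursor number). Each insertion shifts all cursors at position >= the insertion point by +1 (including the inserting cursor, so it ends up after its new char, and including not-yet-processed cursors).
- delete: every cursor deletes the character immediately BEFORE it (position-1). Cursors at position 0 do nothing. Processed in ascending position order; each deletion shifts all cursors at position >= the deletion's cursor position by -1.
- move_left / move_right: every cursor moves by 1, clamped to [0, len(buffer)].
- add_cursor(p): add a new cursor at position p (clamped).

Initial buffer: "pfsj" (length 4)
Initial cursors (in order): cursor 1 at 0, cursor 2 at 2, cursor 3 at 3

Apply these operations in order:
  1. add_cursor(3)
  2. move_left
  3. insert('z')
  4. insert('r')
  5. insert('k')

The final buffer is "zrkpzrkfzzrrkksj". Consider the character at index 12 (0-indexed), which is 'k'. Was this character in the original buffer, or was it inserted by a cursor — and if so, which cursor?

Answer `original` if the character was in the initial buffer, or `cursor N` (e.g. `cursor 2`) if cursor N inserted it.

After op 1 (add_cursor(3)): buffer="pfsj" (len 4), cursors c1@0 c2@2 c3@3 c4@3, authorship ....
After op 2 (move_left): buffer="pfsj" (len 4), cursors c1@0 c2@1 c3@2 c4@2, authorship ....
After op 3 (insert('z')): buffer="zpzfzzsj" (len 8), cursors c1@1 c2@3 c3@6 c4@6, authorship 1.2.34..
After op 4 (insert('r')): buffer="zrpzrfzzrrsj" (len 12), cursors c1@2 c2@5 c3@10 c4@10, authorship 11.22.3434..
After op 5 (insert('k')): buffer="zrkpzrkfzzrrkksj" (len 16), cursors c1@3 c2@7 c3@14 c4@14, authorship 111.222.343434..
Authorship (.=original, N=cursor N): 1 1 1 . 2 2 2 . 3 4 3 4 3 4 . .
Index 12: author = 3

Answer: cursor 3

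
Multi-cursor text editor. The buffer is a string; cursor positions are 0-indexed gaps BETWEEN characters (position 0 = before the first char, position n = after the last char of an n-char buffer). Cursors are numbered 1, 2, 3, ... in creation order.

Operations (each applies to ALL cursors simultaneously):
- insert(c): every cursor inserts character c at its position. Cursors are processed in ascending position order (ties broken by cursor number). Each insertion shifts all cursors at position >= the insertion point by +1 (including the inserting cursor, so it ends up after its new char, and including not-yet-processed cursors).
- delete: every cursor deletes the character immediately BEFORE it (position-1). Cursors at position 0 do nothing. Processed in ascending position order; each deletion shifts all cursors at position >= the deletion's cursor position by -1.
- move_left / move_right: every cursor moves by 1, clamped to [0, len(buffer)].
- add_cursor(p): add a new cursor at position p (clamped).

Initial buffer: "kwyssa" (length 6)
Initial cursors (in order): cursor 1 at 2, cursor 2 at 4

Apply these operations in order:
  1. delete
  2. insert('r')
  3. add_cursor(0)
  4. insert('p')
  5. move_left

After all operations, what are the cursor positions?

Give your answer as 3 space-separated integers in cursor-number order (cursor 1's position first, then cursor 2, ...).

Answer: 3 6 0

Derivation:
After op 1 (delete): buffer="kysa" (len 4), cursors c1@1 c2@2, authorship ....
After op 2 (insert('r')): buffer="kryrsa" (len 6), cursors c1@2 c2@4, authorship .1.2..
After op 3 (add_cursor(0)): buffer="kryrsa" (len 6), cursors c3@0 c1@2 c2@4, authorship .1.2..
After op 4 (insert('p')): buffer="pkrpyrpsa" (len 9), cursors c3@1 c1@4 c2@7, authorship 3.11.22..
After op 5 (move_left): buffer="pkrpyrpsa" (len 9), cursors c3@0 c1@3 c2@6, authorship 3.11.22..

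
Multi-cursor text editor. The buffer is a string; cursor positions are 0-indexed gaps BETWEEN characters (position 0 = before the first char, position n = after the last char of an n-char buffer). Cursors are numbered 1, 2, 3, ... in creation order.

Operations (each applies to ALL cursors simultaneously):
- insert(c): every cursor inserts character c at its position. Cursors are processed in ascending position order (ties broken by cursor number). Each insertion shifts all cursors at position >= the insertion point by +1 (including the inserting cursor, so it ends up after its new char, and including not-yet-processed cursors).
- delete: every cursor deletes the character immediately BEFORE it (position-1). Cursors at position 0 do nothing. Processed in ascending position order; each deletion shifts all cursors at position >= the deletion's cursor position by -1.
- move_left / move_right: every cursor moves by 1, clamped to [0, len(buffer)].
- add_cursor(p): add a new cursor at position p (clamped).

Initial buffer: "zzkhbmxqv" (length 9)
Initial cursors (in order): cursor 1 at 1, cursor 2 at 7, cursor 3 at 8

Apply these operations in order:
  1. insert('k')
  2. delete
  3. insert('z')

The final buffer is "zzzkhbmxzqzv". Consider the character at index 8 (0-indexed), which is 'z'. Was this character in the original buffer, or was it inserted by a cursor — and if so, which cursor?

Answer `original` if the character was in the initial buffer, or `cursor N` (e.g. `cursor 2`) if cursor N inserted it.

Answer: cursor 2

Derivation:
After op 1 (insert('k')): buffer="zkzkhbmxkqkv" (len 12), cursors c1@2 c2@9 c3@11, authorship .1......2.3.
After op 2 (delete): buffer="zzkhbmxqv" (len 9), cursors c1@1 c2@7 c3@8, authorship .........
After op 3 (insert('z')): buffer="zzzkhbmxzqzv" (len 12), cursors c1@2 c2@9 c3@11, authorship .1......2.3.
Authorship (.=original, N=cursor N): . 1 . . . . . . 2 . 3 .
Index 8: author = 2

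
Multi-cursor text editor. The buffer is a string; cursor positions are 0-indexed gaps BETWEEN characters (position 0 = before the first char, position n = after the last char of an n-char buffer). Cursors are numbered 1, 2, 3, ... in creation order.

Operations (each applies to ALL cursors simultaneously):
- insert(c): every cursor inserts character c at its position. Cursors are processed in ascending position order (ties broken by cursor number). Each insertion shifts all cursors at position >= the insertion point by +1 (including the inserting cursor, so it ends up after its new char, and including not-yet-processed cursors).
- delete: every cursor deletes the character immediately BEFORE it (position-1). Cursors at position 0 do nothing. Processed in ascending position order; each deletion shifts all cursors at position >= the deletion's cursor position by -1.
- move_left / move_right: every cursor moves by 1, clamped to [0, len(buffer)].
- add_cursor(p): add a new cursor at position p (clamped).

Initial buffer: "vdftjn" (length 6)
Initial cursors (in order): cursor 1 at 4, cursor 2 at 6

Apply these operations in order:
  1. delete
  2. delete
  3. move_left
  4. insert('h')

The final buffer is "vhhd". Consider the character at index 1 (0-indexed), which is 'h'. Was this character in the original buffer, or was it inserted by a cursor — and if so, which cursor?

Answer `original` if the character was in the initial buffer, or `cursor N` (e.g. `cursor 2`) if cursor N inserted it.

After op 1 (delete): buffer="vdfj" (len 4), cursors c1@3 c2@4, authorship ....
After op 2 (delete): buffer="vd" (len 2), cursors c1@2 c2@2, authorship ..
After op 3 (move_left): buffer="vd" (len 2), cursors c1@1 c2@1, authorship ..
After op 4 (insert('h')): buffer="vhhd" (len 4), cursors c1@3 c2@3, authorship .12.
Authorship (.=original, N=cursor N): . 1 2 .
Index 1: author = 1

Answer: cursor 1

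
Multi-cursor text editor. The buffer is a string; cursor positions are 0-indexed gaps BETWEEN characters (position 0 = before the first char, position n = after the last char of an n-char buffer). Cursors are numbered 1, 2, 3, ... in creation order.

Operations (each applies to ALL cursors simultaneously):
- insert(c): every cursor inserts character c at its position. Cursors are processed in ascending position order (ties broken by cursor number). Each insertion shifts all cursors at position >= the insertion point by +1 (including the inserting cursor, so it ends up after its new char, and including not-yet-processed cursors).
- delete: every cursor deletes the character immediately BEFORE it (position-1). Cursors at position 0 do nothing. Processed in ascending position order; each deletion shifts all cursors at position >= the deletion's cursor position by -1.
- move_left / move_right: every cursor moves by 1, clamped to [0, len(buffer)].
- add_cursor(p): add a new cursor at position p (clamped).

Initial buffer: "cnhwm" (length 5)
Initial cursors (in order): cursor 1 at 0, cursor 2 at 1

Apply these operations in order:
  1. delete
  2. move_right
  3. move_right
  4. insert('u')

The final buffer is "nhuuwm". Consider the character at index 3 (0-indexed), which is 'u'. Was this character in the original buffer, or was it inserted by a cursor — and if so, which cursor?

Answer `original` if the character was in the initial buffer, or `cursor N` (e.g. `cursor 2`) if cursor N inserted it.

Answer: cursor 2

Derivation:
After op 1 (delete): buffer="nhwm" (len 4), cursors c1@0 c2@0, authorship ....
After op 2 (move_right): buffer="nhwm" (len 4), cursors c1@1 c2@1, authorship ....
After op 3 (move_right): buffer="nhwm" (len 4), cursors c1@2 c2@2, authorship ....
After op 4 (insert('u')): buffer="nhuuwm" (len 6), cursors c1@4 c2@4, authorship ..12..
Authorship (.=original, N=cursor N): . . 1 2 . .
Index 3: author = 2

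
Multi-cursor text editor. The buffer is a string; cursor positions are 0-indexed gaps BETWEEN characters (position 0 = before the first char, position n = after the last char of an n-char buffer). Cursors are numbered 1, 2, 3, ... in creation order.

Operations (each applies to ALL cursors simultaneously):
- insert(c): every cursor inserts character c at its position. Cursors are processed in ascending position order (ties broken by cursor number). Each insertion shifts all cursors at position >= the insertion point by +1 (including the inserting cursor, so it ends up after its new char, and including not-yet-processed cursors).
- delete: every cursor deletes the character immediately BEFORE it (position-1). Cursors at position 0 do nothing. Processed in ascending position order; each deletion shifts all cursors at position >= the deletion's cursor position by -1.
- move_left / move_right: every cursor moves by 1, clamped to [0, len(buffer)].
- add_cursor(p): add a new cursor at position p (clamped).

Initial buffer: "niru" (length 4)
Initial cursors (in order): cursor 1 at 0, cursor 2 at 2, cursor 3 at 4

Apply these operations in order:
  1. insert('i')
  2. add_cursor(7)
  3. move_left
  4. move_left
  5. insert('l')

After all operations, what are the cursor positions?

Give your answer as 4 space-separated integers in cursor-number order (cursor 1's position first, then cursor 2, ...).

Answer: 1 4 9 9

Derivation:
After op 1 (insert('i')): buffer="iniirui" (len 7), cursors c1@1 c2@4 c3@7, authorship 1..2..3
After op 2 (add_cursor(7)): buffer="iniirui" (len 7), cursors c1@1 c2@4 c3@7 c4@7, authorship 1..2..3
After op 3 (move_left): buffer="iniirui" (len 7), cursors c1@0 c2@3 c3@6 c4@6, authorship 1..2..3
After op 4 (move_left): buffer="iniirui" (len 7), cursors c1@0 c2@2 c3@5 c4@5, authorship 1..2..3
After op 5 (insert('l')): buffer="linliirllui" (len 11), cursors c1@1 c2@4 c3@9 c4@9, authorship 11.2.2.34.3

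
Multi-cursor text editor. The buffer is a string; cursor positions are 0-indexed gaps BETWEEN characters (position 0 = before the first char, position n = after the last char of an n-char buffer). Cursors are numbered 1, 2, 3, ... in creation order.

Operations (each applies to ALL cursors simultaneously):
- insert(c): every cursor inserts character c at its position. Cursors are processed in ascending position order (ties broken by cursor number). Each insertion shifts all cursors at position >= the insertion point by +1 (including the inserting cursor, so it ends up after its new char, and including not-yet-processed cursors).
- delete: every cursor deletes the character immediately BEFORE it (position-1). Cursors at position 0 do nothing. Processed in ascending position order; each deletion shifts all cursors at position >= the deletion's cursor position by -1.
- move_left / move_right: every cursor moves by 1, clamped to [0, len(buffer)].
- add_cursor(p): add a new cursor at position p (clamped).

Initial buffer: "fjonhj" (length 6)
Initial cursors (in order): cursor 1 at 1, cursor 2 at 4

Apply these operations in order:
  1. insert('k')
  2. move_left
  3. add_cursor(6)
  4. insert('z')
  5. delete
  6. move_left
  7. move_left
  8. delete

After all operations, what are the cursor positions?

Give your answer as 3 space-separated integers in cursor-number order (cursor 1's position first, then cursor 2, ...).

After op 1 (insert('k')): buffer="fkjonkhj" (len 8), cursors c1@2 c2@6, authorship .1...2..
After op 2 (move_left): buffer="fkjonkhj" (len 8), cursors c1@1 c2@5, authorship .1...2..
After op 3 (add_cursor(6)): buffer="fkjonkhj" (len 8), cursors c1@1 c2@5 c3@6, authorship .1...2..
After op 4 (insert('z')): buffer="fzkjonzkzhj" (len 11), cursors c1@2 c2@7 c3@9, authorship .11...223..
After op 5 (delete): buffer="fkjonkhj" (len 8), cursors c1@1 c2@5 c3@6, authorship .1...2..
After op 6 (move_left): buffer="fkjonkhj" (len 8), cursors c1@0 c2@4 c3@5, authorship .1...2..
After op 7 (move_left): buffer="fkjonkhj" (len 8), cursors c1@0 c2@3 c3@4, authorship .1...2..
After op 8 (delete): buffer="fknkhj" (len 6), cursors c1@0 c2@2 c3@2, authorship .1.2..

Answer: 0 2 2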